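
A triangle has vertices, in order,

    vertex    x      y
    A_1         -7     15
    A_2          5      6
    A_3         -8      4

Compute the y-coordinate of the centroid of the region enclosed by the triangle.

25/3

Apply Gauss's area formula. First the cross-terms c_i = x_i·y_{i+1} − x_{i+1}·y_i:
  -117, 68, -92  ⇒  2A = -141, A = -70.5.
Then Σ (y_i + y_{i+1})·c_i = -3525, so ȳ = -3525 / (6·(-70.5)) = 25/3.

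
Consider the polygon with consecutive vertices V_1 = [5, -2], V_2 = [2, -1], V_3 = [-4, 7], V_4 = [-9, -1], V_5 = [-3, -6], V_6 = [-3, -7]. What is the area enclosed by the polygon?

Apply the surveyor's formula: 2A = Σ (x_i·y_{i+1} − x_{i+1}·y_i), indices taken mod 6.
V_1→V_2: (5)(-1) − (2)(-2) = -1
V_2→V_3: (2)(7) − (-4)(-1) = 10
V_3→V_4: (-4)(-1) − (-9)(7) = 67
V_4→V_5: (-9)(-6) − (-3)(-1) = 51
V_5→V_6: (-3)(-7) − (-3)(-6) = 3
V_6→V_1: (-3)(-2) − (5)(-7) = 41
Σ = 171
Area = |Σ|/2 = 85.5.

85.5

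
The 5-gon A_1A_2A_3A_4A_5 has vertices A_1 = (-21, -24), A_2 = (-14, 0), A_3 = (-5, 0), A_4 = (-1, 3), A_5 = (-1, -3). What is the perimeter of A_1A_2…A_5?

|A_1A_2| = √((7)² + (24)²) = √625 = 25
|A_2A_3| = √((9)² + (0)²) = √81 = 9
|A_3A_4| = √((4)² + (3)²) = √25 = 5
|A_4A_5| = √((0)² + (-6)²) = √36 = 6
|A_5A_1| = √((-20)² + (-21)²) = √841 = 29
Perimeter = 25 + 9 + 5 + 6 + 29 = 74.

74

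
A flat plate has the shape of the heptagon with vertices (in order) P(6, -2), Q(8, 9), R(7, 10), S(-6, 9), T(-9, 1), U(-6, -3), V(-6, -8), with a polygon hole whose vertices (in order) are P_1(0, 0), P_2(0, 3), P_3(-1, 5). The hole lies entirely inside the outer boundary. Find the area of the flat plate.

Outer boundary:
P→Q: (6)(9) − (8)(-2) = 70
Q→R: (8)(10) − (7)(9) = 17
R→S: (7)(9) − (-6)(10) = 123
S→T: (-6)(1) − (-9)(9) = 75
T→U: (-9)(-3) − (-6)(1) = 33
U→V: (-6)(-8) − (-6)(-3) = 30
V→P: (-6)(-2) − (6)(-8) = 60
Σ = 408
Area = |Σ|/2 = 204.
Hole:
Cross-terms: 0, 3, 0  ⇒  Σ = 3
Area = |Σ|/2 = 1.5.
Net area = 204 − 1.5 = 202.5.

202.5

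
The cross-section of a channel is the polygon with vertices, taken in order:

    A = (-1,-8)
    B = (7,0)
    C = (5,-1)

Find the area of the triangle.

4

A→B: (-1)(0) − (7)(-8) = 56
B→C: (7)(-1) − (5)(0) = -7
C→A: (5)(-8) − (-1)(-1) = -41
Σ = 8
Area = |Σ|/2 = 4.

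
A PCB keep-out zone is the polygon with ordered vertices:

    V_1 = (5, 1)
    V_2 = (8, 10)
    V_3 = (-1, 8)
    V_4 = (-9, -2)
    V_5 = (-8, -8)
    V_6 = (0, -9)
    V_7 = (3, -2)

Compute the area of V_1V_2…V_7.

179

Apply the shoelace (surveyor's) formula: 2A = Σ (x_i·y_{i+1} − x_{i+1}·y_i), indices taken mod 7.
Cross-terms: 42, 74, 74, 56, 72, 27, 13  ⇒  Σ = 358
Area = |Σ|/2 = 179.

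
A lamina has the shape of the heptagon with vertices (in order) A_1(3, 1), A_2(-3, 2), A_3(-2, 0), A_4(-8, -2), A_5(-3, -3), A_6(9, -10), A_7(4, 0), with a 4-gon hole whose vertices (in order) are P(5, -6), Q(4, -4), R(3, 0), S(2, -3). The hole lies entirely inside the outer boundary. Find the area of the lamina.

63

Outer boundary:
Σ = (9) + (4) + (4) + (18) + (57) + (40) + (4) = 136
Area = |Σ|/2 = 68.
Hole:
Apply the surveyor's formula: 2A = Σ (x_i·y_{i+1} − x_{i+1}·y_i), indices taken mod 4.
Σ = (4) + (12) + (-9) + (3) = 10
Area = |Σ|/2 = 5.
Net area = 68 − 5 = 63.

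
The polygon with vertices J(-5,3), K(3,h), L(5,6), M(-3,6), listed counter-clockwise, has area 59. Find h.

The doubled signed area Σ (x_i y_{i+1} − x_{i+1} y_i) is linear in h.
With h=0 it equals 78; the coefficient of h is -10 (from the two edges through K).
So -10·h + 78 = 2·59 = 118 ⇒ h = -4.

-4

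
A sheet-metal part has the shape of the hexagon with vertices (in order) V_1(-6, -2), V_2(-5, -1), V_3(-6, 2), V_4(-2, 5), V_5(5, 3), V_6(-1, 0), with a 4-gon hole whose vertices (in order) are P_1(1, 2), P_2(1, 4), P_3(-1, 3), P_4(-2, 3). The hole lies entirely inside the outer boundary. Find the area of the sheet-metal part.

33.5

Outer boundary:
V_1→V_2: (-6)(-1) − (-5)(-2) = -4
V_2→V_3: (-5)(2) − (-6)(-1) = -16
V_3→V_4: (-6)(5) − (-2)(2) = -26
V_4→V_5: (-2)(3) − (5)(5) = -31
V_5→V_6: (5)(0) − (-1)(3) = 3
V_6→V_1: (-1)(-2) − (-6)(0) = 2
Σ = -72
Area = |Σ|/2 = 36.
Hole:
Apply the shoelace (surveyor's) formula: 2A = Σ (x_i·y_{i+1} − x_{i+1}·y_i), indices taken mod 4.
P_1→P_2: (1)(4) − (1)(2) = 2
P_2→P_3: (1)(3) − (-1)(4) = 7
P_3→P_4: (-1)(3) − (-2)(3) = 3
P_4→P_1: (-2)(2) − (1)(3) = -7
Σ = 5
Area = |Σ|/2 = 2.5.
Net area = 36 − 2.5 = 33.5.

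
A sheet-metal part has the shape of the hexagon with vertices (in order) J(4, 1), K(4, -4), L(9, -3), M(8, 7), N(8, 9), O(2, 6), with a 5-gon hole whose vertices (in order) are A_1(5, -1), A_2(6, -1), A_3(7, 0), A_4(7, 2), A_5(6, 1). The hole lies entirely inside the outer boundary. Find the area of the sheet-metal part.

54.5

Outer boundary:
Apply the shoelace (surveyor's) formula: 2A = Σ (x_i·y_{i+1} − x_{i+1}·y_i), indices taken mod 6.
Σ = (-20) + (24) + (87) + (16) + (30) + (-22) = 115
Area = |Σ|/2 = 57.5.
Hole:
Cross-terms: 1, 7, 14, -5, -11  ⇒  Σ = 6
Area = |Σ|/2 = 3.
Net area = 57.5 − 3 = 54.5.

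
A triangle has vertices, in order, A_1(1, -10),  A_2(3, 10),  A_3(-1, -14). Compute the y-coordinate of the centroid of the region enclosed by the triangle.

Apply the shoelace formula. First the cross-terms c_i = x_i·y_{i+1} − x_{i+1}·y_i:
  40, -32, 24  ⇒  2A = 32, A = 16.
Then Σ (y_i + y_{i+1})·c_i = -448, so ȳ = -448 / (6·16) = -14/3.

-14/3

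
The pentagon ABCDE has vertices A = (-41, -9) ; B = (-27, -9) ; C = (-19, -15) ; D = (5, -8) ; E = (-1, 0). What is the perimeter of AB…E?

100

|AB| = √((14)² + (0)²) = √196 = 14
|BC| = √((8)² + (-6)²) = √100 = 10
|CD| = √((24)² + (7)²) = √625 = 25
|DE| = √((-6)² + (8)²) = √100 = 10
|EA| = √((-40)² + (-9)²) = √1681 = 41
Perimeter = 14 + 10 + 25 + 10 + 41 = 100.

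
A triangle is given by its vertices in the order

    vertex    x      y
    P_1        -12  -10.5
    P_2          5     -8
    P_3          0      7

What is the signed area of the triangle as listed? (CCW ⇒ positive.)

133.75

Apply the shoelace formula: 2A = Σ (x_i·y_{i+1} − x_{i+1}·y_i), indices taken mod 3.
P_1→P_2: (-12)(-8) − (5)(-10.5) = 148.5
P_2→P_3: (5)(7) − (0)(-8) = 35
P_3→P_1: (0)(-10.5) − (-12)(7) = 84
Σ = 267.5
Signed area = Σ/2 = 133.75 (positive ⇒ counter-clockwise traversal).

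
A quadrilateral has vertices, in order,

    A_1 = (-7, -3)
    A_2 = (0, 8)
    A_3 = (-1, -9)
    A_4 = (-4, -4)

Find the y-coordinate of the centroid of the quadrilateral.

-5/6

Apply the shoelace (surveyor's) formula. First the cross-terms c_i = x_i·y_{i+1} − x_{i+1}·y_i:
  -56, 8, -32, -16  ⇒  2A = -96, A = -48.
Then Σ (y_i + y_{i+1})·c_i = 240, so ȳ = 240 / (6·(-48)) = -5/6.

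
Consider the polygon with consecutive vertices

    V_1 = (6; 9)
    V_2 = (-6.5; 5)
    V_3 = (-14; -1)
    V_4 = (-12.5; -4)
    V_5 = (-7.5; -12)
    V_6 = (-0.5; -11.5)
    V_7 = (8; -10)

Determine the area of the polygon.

Apply the shoelace formula: 2A = Σ (x_i·y_{i+1} − x_{i+1}·y_i), indices taken mod 7.
V_1→V_2: (6)(5) − (-6.5)(9) = 88.5
V_2→V_3: (-6.5)(-1) − (-14)(5) = 76.5
V_3→V_4: (-14)(-4) − (-12.5)(-1) = 43.5
V_4→V_5: (-12.5)(-12) − (-7.5)(-4) = 120
V_5→V_6: (-7.5)(-11.5) − (-0.5)(-12) = 80.25
V_6→V_7: (-0.5)(-10) − (8)(-11.5) = 97
V_7→V_1: (8)(9) − (6)(-10) = 132
Σ = 637.75
Area = |Σ|/2 = 318.875.

318.875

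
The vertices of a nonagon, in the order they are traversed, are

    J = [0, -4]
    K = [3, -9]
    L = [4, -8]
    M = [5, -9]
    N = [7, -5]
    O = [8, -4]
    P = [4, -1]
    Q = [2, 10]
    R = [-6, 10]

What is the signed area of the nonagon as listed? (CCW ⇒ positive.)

Σ = (12) + (12) + (4) + (38) + (12) + (8) + (42) + (80) + (24) = 232
Signed area = Σ/2 = 116 (positive ⇒ counter-clockwise traversal).

116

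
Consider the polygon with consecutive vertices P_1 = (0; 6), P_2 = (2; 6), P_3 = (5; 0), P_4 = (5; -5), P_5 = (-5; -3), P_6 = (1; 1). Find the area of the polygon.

51.5

Apply Gauss's area formula: 2A = Σ (x_i·y_{i+1} − x_{i+1}·y_i), indices taken mod 6.
Cross-terms: -12, -30, -25, -40, -2, 6  ⇒  Σ = -103
Area = |Σ|/2 = 51.5.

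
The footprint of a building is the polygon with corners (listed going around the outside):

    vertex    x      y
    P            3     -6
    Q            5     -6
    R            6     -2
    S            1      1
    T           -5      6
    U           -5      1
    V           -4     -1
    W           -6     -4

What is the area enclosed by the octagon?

74.5

Apply the shoelace (surveyor's) formula: 2A = Σ (x_i·y_{i+1} − x_{i+1}·y_i), indices taken mod 8.
P→Q: (3)(-6) − (5)(-6) = 12
Q→R: (5)(-2) − (6)(-6) = 26
R→S: (6)(1) − (1)(-2) = 8
S→T: (1)(6) − (-5)(1) = 11
T→U: (-5)(1) − (-5)(6) = 25
U→V: (-5)(-1) − (-4)(1) = 9
V→W: (-4)(-4) − (-6)(-1) = 10
W→P: (-6)(-6) − (3)(-4) = 48
Σ = 149
Area = |Σ|/2 = 74.5.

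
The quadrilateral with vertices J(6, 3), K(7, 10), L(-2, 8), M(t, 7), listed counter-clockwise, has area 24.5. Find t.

The doubled signed area Σ (x_i y_{i+1} − x_{i+1} y_i) is linear in t.
With t=0 it equals 59; the coefficient of t is -5 (from the two edges through M).
So -5·t + 59 = 2·24.5 = 49 ⇒ t = 2.

2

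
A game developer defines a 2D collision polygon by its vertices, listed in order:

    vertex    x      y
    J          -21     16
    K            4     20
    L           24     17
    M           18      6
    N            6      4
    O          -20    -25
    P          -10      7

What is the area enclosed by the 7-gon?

747.5

Apply the shoelace (surveyor's) formula: 2A = Σ (x_i·y_{i+1} − x_{i+1}·y_i), indices taken mod 7.
J→K: (-21)(20) − (4)(16) = -484
K→L: (4)(17) − (24)(20) = -412
L→M: (24)(6) − (18)(17) = -162
M→N: (18)(4) − (6)(6) = 36
N→O: (6)(-25) − (-20)(4) = -70
O→P: (-20)(7) − (-10)(-25) = -390
P→J: (-10)(16) − (-21)(7) = -13
Σ = -1495
Area = |Σ|/2 = 747.5.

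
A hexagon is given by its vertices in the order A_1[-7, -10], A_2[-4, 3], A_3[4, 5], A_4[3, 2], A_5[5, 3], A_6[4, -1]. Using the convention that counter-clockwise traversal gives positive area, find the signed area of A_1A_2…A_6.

-82.5

Cross-terms: -61, -32, -7, -1, -17, -47  ⇒  Σ = -165
Signed area = Σ/2 = -82.5 (negative ⇒ clockwise traversal).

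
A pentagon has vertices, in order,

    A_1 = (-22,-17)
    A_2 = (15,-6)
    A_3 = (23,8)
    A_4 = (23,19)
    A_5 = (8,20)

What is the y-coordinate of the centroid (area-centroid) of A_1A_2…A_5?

Apply the shoelace formula. First the cross-terms c_i = x_i·y_{i+1} − x_{i+1}·y_i:
  387, 258, 253, 308, 304  ⇒  2A = 1510, A = 755.
Then Σ (y_i + y_{i+1})·c_i = 11370, so ȳ = 11370 / (6·755) = 379/151.

379/151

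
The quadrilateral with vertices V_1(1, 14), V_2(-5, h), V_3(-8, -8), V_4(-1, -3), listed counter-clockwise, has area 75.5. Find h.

4

The doubled signed area Σ (x_i y_{i+1} − x_{i+1} y_i) is linear in h.
With h=0 it equals 115; the coefficient of h is 9 (from the two edges through V_2).
So 9·h + 115 = 2·75.5 = 151 ⇒ h = 4.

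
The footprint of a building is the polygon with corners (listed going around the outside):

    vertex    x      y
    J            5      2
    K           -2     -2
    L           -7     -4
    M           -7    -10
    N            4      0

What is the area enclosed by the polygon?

Apply the surveyor's formula: 2A = Σ (x_i·y_{i+1} − x_{i+1}·y_i), indices taken mod 5.
Σ = (-6) + (-6) + (42) + (40) + (8) = 78
Area = |Σ|/2 = 39.

39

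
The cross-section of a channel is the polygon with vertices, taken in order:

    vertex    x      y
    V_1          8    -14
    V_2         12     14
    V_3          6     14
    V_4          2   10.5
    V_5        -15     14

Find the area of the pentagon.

341.25

Apply the shoelace (surveyor's) formula: 2A = Σ (x_i·y_{i+1} − x_{i+1}·y_i), indices taken mod 5.
Cross-terms: 280, 84, 35, 185.5, 98  ⇒  Σ = 682.5
Area = |Σ|/2 = 341.25.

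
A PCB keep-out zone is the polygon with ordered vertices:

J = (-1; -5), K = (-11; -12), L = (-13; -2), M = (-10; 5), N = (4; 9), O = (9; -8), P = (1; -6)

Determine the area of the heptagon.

271

J→K: (-1)(-12) − (-11)(-5) = -43
K→L: (-11)(-2) − (-13)(-12) = -134
L→M: (-13)(5) − (-10)(-2) = -85
M→N: (-10)(9) − (4)(5) = -110
N→O: (4)(-8) − (9)(9) = -113
O→P: (9)(-6) − (1)(-8) = -46
P→J: (1)(-5) − (-1)(-6) = -11
Σ = -542
Area = |Σ|/2 = 271.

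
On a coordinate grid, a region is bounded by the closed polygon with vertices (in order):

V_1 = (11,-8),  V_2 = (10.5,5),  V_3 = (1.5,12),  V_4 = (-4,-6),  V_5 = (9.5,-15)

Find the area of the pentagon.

Apply the shoelace formula: 2A = Σ (x_i·y_{i+1} − x_{i+1}·y_i), indices taken mod 5.
Σ = (139) + (118.5) + (39) + (117) + (89) = 502.5
Area = |Σ|/2 = 251.25.

251.25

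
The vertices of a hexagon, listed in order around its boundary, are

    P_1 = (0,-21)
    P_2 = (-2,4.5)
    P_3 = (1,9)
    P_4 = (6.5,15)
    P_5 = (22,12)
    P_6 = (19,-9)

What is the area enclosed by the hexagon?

P_1→P_2: (0)(4.5) − (-2)(-21) = -42
P_2→P_3: (-2)(9) − (1)(4.5) = -22.5
P_3→P_4: (1)(15) − (6.5)(9) = -43.5
P_4→P_5: (6.5)(12) − (22)(15) = -252
P_5→P_6: (22)(-9) − (19)(12) = -426
P_6→P_1: (19)(-21) − (0)(-9) = -399
Σ = -1185
Area = |Σ|/2 = 592.5.

592.5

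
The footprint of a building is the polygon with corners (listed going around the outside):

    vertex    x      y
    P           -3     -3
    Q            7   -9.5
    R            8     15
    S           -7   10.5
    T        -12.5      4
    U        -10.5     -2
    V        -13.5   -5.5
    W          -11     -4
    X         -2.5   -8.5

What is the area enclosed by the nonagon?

339.75

P→Q: (-3)(-9.5) − (7)(-3) = 49.5
Q→R: (7)(15) − (8)(-9.5) = 181
R→S: (8)(10.5) − (-7)(15) = 189
S→T: (-7)(4) − (-12.5)(10.5) = 103.25
T→U: (-12.5)(-2) − (-10.5)(4) = 67
U→V: (-10.5)(-5.5) − (-13.5)(-2) = 30.75
V→W: (-13.5)(-4) − (-11)(-5.5) = -6.5
W→X: (-11)(-8.5) − (-2.5)(-4) = 83.5
X→P: (-2.5)(-3) − (-3)(-8.5) = -18
Σ = 679.5
Area = |Σ|/2 = 339.75.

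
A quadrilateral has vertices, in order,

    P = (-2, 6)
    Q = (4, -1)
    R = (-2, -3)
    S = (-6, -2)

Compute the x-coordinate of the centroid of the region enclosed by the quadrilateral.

Apply the surveyor's formula. First the cross-terms c_i = x_i·y_{i+1} − x_{i+1}·y_i:
  -22, -14, -14, -40  ⇒  2A = -90, A = -45.
Then Σ (x_i + x_{i+1})·c_i = 360, so x̄ = 360 / (6·(-45)) = -4/3.

-4/3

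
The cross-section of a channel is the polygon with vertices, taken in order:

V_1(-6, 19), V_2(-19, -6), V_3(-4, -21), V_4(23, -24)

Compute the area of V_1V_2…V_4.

822

Apply the surveyor's formula: 2A = Σ (x_i·y_{i+1} − x_{i+1}·y_i), indices taken mod 4.
Cross-terms: 397, 375, 579, 293  ⇒  Σ = 1644
Area = |Σ|/2 = 822.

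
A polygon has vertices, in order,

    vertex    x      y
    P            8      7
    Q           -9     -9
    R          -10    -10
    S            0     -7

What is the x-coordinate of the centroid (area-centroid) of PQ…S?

Apply Gauss's area formula. First the cross-terms c_i = x_i·y_{i+1} − x_{i+1}·y_i:
  -9, 0, 70, 56  ⇒  2A = 117, A = 58.5.
Then Σ (x_i + x_{i+1})·c_i = -243, so x̄ = -243 / (6·58.5) = -9/13.

-9/13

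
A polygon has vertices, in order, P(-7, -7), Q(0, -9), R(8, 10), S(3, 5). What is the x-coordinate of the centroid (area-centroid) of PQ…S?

Apply the shoelace formula. First the cross-terms c_i = x_i·y_{i+1} − x_{i+1}·y_i:
  63, 72, 10, 14  ⇒  2A = 159, A = 79.5.
Then Σ (x_i + x_{i+1})·c_i = 189, so x̄ = 189 / (6·79.5) = 21/53.

21/53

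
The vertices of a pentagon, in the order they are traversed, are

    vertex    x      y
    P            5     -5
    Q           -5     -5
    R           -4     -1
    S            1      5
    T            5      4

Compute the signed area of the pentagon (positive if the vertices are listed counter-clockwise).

-75

Apply the shoelace formula: 2A = Σ (x_i·y_{i+1} − x_{i+1}·y_i), indices taken mod 5.
Σ = (-50) + (-15) + (-19) + (-21) + (-45) = -150
Signed area = Σ/2 = -75 (negative ⇒ clockwise traversal).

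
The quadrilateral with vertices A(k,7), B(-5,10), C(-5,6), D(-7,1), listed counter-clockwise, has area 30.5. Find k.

2

The doubled signed area Σ (x_i y_{i+1} − x_{i+1} y_i) is linear in k.
With k=0 it equals 43; the coefficient of k is 9 (from the two edges through A).
So 9·k + 43 = 2·30.5 = 61 ⇒ k = 2.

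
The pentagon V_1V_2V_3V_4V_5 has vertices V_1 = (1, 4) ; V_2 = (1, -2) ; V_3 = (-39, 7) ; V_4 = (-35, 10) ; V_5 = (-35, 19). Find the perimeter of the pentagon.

|V_1V_2| = √((0)² + (-6)²) = √36 = 6
|V_2V_3| = √((-40)² + (9)²) = √1681 = 41
|V_3V_4| = √((4)² + (3)²) = √25 = 5
|V_4V_5| = √((0)² + (9)²) = √81 = 9
|V_5V_1| = √((36)² + (-15)²) = √1521 = 39
Perimeter = 6 + 41 + 5 + 9 + 39 = 100.

100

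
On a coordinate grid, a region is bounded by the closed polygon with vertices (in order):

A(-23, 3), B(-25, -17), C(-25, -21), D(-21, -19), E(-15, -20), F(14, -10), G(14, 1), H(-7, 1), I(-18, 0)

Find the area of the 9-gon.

652

Apply the shoelace formula: 2A = Σ (x_i·y_{i+1} − x_{i+1}·y_i), indices taken mod 9.
Σ = (466) + (100) + (34) + (135) + (430) + (154) + (21) + (18) + (-54) = 1304
Area = |Σ|/2 = 652.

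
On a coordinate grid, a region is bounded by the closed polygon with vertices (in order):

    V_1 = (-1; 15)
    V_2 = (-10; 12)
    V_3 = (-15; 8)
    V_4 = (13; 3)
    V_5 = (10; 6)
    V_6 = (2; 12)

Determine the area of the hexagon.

143.5

Apply Gauss's area formula: 2A = Σ (x_i·y_{i+1} − x_{i+1}·y_i), indices taken mod 6.
Cross-terms: 138, 100, -149, 48, 108, 42  ⇒  Σ = 287
Area = |Σ|/2 = 143.5.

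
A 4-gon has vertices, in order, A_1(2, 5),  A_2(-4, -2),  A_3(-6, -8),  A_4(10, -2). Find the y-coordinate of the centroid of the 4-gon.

Apply Gauss's area formula. First the cross-terms c_i = x_i·y_{i+1} − x_{i+1}·y_i:
  16, 20, 92, 54  ⇒  2A = 182, A = 91.
Then Σ (y_i + y_{i+1})·c_i = -910, so ȳ = -910 / (6·91) = -5/3.

-5/3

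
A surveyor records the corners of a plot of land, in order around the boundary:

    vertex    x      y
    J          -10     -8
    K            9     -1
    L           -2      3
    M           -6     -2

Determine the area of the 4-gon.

Cross-terms: 82, 25, 22, 28  ⇒  Σ = 157
Area = |Σ|/2 = 78.5.

78.5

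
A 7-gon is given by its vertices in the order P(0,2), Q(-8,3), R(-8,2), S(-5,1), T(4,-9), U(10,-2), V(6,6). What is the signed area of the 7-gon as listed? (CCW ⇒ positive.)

Apply the shoelace (surveyor's) formula: 2A = Σ (x_i·y_{i+1} − x_{i+1}·y_i), indices taken mod 7.
P→Q: (0)(3) − (-8)(2) = 16
Q→R: (-8)(2) − (-8)(3) = 8
R→S: (-8)(1) − (-5)(2) = 2
S→T: (-5)(-9) − (4)(1) = 41
T→U: (4)(-2) − (10)(-9) = 82
U→V: (10)(6) − (6)(-2) = 72
V→P: (6)(2) − (0)(6) = 12
Σ = 233
Signed area = Σ/2 = 116.5 (positive ⇒ counter-clockwise traversal).

116.5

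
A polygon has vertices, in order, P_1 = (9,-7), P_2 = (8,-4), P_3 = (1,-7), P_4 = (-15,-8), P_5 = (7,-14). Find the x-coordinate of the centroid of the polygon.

Apply the shoelace (surveyor's) formula. First the cross-terms c_i = x_i·y_{i+1} − x_{i+1}·y_i:
  20, -52, -113, 266, 77  ⇒  2A = 198, A = 99.
Then Σ (x_i + x_{i+1})·c_i = 558, so x̄ = 558 / (6·99) = 31/33.

31/33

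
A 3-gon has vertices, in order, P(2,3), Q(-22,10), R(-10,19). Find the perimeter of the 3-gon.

|PQ| = √((-24)² + (7)²) = √625 = 25
|QR| = √((12)² + (9)²) = √225 = 15
|RP| = √((12)² + (-16)²) = √400 = 20
Perimeter = 25 + 15 + 20 = 60.

60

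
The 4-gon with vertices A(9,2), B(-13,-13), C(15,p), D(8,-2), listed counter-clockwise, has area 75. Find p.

-2

Write out the shoelace sum; only the two edges meeting at C involve p:
2·Area = [((-13)·p − 15·(-13)) + (15·(-2) − 8·p)] + -57
       = -21·p + 108 = 150
⇒ p = -2.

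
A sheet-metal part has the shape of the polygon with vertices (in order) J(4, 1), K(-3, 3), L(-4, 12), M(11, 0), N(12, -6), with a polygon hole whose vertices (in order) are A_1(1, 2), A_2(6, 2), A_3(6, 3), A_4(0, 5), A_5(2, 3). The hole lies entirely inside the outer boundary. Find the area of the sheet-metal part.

77

Outer boundary:
Σ = (15) + (-24) + (-132) + (-66) + (36) = -171
Area = |Σ|/2 = 85.5.
Hole:
Apply the surveyor's formula: 2A = Σ (x_i·y_{i+1} − x_{i+1}·y_i), indices taken mod 5.
A_1→A_2: (1)(2) − (6)(2) = -10
A_2→A_3: (6)(3) − (6)(2) = 6
A_3→A_4: (6)(5) − (0)(3) = 30
A_4→A_5: (0)(3) − (2)(5) = -10
A_5→A_1: (2)(2) − (1)(3) = 1
Σ = 17
Area = |Σ|/2 = 8.5.
Net area = 85.5 − 8.5 = 77.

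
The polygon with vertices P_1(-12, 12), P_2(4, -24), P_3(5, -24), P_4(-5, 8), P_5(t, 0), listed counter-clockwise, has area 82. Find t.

The doubled signed area Σ (x_i y_{i+1} − x_{i+1} y_i) is linear in t.
With t=0 it equals 184; the coefficient of t is 4 (from the two edges through P_5).
So 4·t + 184 = 2·82 = 164 ⇒ t = -5.

-5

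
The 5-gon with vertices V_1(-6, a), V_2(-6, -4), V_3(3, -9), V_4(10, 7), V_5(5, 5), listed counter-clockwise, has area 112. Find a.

The doubled signed area Σ (x_i y_{i+1} − x_{i+1} y_i) is linear in a.
With a=0 it equals 246; the coefficient of a is 11 (from the two edges through V_1).
So 11·a + 246 = 2·112 = 224 ⇒ a = -2.

-2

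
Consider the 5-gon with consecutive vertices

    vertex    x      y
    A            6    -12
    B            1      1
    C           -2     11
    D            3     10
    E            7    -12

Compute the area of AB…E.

Apply the shoelace formula: 2A = Σ (x_i·y_{i+1} − x_{i+1}·y_i), indices taken mod 5.
Cross-terms: 18, 13, -53, -106, -12  ⇒  Σ = -140
Area = |Σ|/2 = 70.

70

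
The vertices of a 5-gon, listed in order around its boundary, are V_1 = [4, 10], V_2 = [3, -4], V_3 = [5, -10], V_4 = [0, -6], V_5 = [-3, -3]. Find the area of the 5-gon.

61

Apply the shoelace (surveyor's) formula: 2A = Σ (x_i·y_{i+1} − x_{i+1}·y_i), indices taken mod 5.
V_1→V_2: (4)(-4) − (3)(10) = -46
V_2→V_3: (3)(-10) − (5)(-4) = -10
V_3→V_4: (5)(-6) − (0)(-10) = -30
V_4→V_5: (0)(-3) − (-3)(-6) = -18
V_5→V_1: (-3)(10) − (4)(-3) = -18
Σ = -122
Area = |Σ|/2 = 61.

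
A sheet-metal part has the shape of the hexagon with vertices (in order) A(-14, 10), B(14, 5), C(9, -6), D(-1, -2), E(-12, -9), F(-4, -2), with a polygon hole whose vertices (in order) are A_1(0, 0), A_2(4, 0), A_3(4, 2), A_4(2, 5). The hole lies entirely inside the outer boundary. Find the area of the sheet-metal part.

Outer boundary:
Apply the shoelace formula: 2A = Σ (x_i·y_{i+1} − x_{i+1}·y_i), indices taken mod 6.
Cross-terms: -210, -129, -24, -15, -12, -68  ⇒  Σ = -458
Area = |Σ|/2 = 229.
Hole:
Apply the shoelace (surveyor's) formula: 2A = Σ (x_i·y_{i+1} − x_{i+1}·y_i), indices taken mod 4.
Σ = (0) + (8) + (16) + (0) = 24
Area = |Σ|/2 = 12.
Net area = 229 − 12 = 217.

217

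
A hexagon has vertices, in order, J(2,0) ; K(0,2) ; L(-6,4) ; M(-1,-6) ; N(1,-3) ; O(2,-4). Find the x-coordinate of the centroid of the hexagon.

Apply the shoelace (surveyor's) formula. First the cross-terms c_i = x_i·y_{i+1} − x_{i+1}·y_i:
  4, 12, 40, 9, 2, 8  ⇒  2A = 75, A = 37.5.
Then Σ (x_i + x_{i+1})·c_i = -306, so x̄ = -306 / (6·37.5) = -1.36.

-1.36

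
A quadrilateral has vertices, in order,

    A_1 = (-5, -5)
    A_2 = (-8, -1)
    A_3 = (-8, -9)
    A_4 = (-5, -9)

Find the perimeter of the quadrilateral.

20

|A_1A_2| = √((-3)² + (4)²) = √25 = 5
|A_2A_3| = √((0)² + (-8)²) = √64 = 8
|A_3A_4| = √((3)² + (0)²) = √9 = 3
|A_4A_1| = √((0)² + (4)²) = √16 = 4
Perimeter = 5 + 8 + 3 + 4 = 20.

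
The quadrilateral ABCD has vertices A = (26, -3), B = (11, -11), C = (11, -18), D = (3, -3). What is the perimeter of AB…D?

|AB| = √((-15)² + (-8)²) = √289 = 17
|BC| = √((0)² + (-7)²) = √49 = 7
|CD| = √((-8)² + (15)²) = √289 = 17
|DA| = √((23)² + (0)²) = √529 = 23
Perimeter = 17 + 7 + 17 + 23 = 64.

64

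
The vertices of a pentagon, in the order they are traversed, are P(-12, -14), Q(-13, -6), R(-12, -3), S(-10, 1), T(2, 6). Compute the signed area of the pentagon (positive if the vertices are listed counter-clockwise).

Σ = (-110) + (-33) + (-42) + (-62) + (44) = -203
Signed area = Σ/2 = -101.5 (negative ⇒ clockwise traversal).

-101.5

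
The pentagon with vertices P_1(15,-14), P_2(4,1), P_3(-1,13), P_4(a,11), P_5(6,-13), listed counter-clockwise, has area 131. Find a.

-4

Write out the shoelace sum; only the two edges meeting at P_4 involve a:
2·Area = [((-1)·11 − a·13) + (a·(-13) − 6·11)] + 235
       = -26·a + 158 = 262
⇒ a = -4.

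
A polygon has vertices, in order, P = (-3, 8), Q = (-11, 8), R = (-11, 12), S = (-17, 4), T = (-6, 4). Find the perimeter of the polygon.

|PQ| = √((-8)² + (0)²) = √64 = 8
|QR| = √((0)² + (4)²) = √16 = 4
|RS| = √((-6)² + (-8)²) = √100 = 10
|ST| = √((11)² + (0)²) = √121 = 11
|TP| = √((3)² + (4)²) = √25 = 5
Perimeter = 8 + 4 + 10 + 11 + 5 = 38.

38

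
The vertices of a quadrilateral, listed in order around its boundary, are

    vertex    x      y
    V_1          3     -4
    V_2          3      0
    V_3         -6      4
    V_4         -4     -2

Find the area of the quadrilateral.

37

Σ = (12) + (12) + (28) + (22) = 74
Area = |Σ|/2 = 37.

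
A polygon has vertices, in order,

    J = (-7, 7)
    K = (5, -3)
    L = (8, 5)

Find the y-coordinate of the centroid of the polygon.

3

Apply the shoelace formula. First the cross-terms c_i = x_i·y_{i+1} − x_{i+1}·y_i:
  -14, 49, 91  ⇒  2A = 126, A = 63.
Then Σ (y_i + y_{i+1})·c_i = 1134, so ȳ = 1134 / (6·63) = 3.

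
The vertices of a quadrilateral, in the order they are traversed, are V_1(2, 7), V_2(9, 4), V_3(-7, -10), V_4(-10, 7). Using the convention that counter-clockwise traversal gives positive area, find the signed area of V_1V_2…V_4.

-175

Σ = (-55) + (-62) + (-149) + (-84) = -350
Signed area = Σ/2 = -175 (negative ⇒ clockwise traversal).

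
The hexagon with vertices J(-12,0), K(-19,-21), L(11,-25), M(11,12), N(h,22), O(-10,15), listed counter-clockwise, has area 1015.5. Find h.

8

The doubled signed area Σ (x_i y_{i+1} − x_{i+1} y_i) is linear in h.
With h=0 it equals 2007; the coefficient of h is 3 (from the two edges through N).
So 3·h + 2007 = 2·1015.5 = 2031 ⇒ h = 8.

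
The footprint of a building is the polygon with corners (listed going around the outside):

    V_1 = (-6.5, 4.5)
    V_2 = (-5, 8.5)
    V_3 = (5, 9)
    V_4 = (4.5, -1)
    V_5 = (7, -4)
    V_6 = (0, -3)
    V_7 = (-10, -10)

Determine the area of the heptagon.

Σ = (-32.75) + (-87.5) + (-45.5) + (-11) + (-21) + (-30) + (-110) = -337.75
Area = |Σ|/2 = 168.875.

168.875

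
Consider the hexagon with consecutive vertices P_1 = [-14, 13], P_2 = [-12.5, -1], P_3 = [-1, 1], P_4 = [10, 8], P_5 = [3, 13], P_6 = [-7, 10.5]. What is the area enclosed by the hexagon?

Σ = (176.5) + (-13.5) + (-18) + (106) + (122.5) + (56) = 429.5
Area = |Σ|/2 = 214.75.

214.75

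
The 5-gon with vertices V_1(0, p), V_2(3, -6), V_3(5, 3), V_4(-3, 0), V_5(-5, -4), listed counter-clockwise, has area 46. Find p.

The doubled signed area Σ (x_i y_{i+1} − x_{i+1} y_i) is linear in p.
With p=0 it equals 60; the coefficient of p is -8 (from the two edges through V_1).
So -8·p + 60 = 2·46 = 92 ⇒ p = -4.

-4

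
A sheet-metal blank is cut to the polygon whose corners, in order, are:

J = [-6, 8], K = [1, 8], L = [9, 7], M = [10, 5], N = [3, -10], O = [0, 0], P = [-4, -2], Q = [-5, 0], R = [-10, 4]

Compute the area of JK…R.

173.5

Apply the shoelace (surveyor's) formula: 2A = Σ (x_i·y_{i+1} − x_{i+1}·y_i), indices taken mod 9.
Σ = (-56) + (-65) + (-25) + (-115) + (0) + (0) + (-10) + (-20) + (-56) = -347
Area = |Σ|/2 = 173.5.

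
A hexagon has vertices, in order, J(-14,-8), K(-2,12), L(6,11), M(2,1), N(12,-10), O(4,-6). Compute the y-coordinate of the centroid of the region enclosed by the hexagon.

37/79

Apply Gauss's area formula. First the cross-terms c_i = x_i·y_{i+1} − x_{i+1}·y_i:
  -184, -94, -16, -32, -32, -116  ⇒  2A = -474, A = -237.
Then Σ (y_i + y_{i+1})·c_i = -666, so ȳ = -666 / (6·(-237)) = 37/79.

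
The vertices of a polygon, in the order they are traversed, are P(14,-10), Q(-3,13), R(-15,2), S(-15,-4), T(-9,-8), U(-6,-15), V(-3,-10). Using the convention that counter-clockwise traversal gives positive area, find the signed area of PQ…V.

393.5

P→Q: (14)(13) − (-3)(-10) = 152
Q→R: (-3)(2) − (-15)(13) = 189
R→S: (-15)(-4) − (-15)(2) = 90
S→T: (-15)(-8) − (-9)(-4) = 84
T→U: (-9)(-15) − (-6)(-8) = 87
U→V: (-6)(-10) − (-3)(-15) = 15
V→P: (-3)(-10) − (14)(-10) = 170
Σ = 787
Signed area = Σ/2 = 393.5 (positive ⇒ counter-clockwise traversal).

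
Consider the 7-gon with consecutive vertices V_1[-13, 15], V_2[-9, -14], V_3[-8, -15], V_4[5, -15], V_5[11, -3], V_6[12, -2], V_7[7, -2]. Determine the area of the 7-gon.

Apply the surveyor's formula: 2A = Σ (x_i·y_{i+1} − x_{i+1}·y_i), indices taken mod 7.
Cross-terms: 317, 23, 195, 150, 14, -10, 79  ⇒  Σ = 768
Area = |Σ|/2 = 384.

384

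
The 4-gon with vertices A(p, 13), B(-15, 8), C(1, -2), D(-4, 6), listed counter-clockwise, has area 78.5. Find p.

The doubled signed area Σ (x_i y_{i+1} − x_{i+1} y_i) is linear in p.
With p=0 it equals 163; the coefficient of p is 2 (from the two edges through A).
So 2·p + 163 = 2·78.5 = 157 ⇒ p = -3.

-3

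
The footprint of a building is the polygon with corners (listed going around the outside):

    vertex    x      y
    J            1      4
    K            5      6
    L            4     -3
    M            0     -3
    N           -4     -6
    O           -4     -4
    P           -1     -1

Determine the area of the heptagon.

J→K: (1)(6) − (5)(4) = -14
K→L: (5)(-3) − (4)(6) = -39
L→M: (4)(-3) − (0)(-3) = -12
M→N: (0)(-6) − (-4)(-3) = -12
N→O: (-4)(-4) − (-4)(-6) = -8
O→P: (-4)(-1) − (-1)(-4) = 0
P→J: (-1)(4) − (1)(-1) = -3
Σ = -88
Area = |Σ|/2 = 44.

44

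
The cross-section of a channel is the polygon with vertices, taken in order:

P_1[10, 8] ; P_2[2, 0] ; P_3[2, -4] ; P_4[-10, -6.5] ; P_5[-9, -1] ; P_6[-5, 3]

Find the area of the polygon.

Σ = (-16) + (-8) + (-53) + (-48.5) + (-32) + (-70) = -227.5
Area = |Σ|/2 = 113.75.

113.75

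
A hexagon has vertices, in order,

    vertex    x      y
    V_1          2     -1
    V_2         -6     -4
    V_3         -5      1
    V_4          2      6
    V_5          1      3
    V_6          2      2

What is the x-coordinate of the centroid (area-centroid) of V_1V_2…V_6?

Apply the shoelace formula. First the cross-terms c_i = x_i·y_{i+1} − x_{i+1}·y_i:
  -14, -26, -32, 0, -4, -6  ⇒  2A = -82, A = -41.
Then Σ (x_i + x_{i+1})·c_i = 402, so x̄ = 402 / (6·(-41)) = -67/41.

-67/41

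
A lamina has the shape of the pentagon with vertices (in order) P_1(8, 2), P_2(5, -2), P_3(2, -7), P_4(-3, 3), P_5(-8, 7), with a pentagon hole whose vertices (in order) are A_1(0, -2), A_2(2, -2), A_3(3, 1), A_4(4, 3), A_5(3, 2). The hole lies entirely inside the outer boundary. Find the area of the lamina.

Outer boundary:
P_1→P_2: (8)(-2) − (5)(2) = -26
P_2→P_3: (5)(-7) − (2)(-2) = -31
P_3→P_4: (2)(3) − (-3)(-7) = -15
P_4→P_5: (-3)(7) − (-8)(3) = 3
P_5→P_1: (-8)(2) − (8)(7) = -72
Σ = -141
Area = |Σ|/2 = 70.5.
Hole:
A_1→A_2: (0)(-2) − (2)(-2) = 4
A_2→A_3: (2)(1) − (3)(-2) = 8
A_3→A_4: (3)(3) − (4)(1) = 5
A_4→A_5: (4)(2) − (3)(3) = -1
A_5→A_1: (3)(-2) − (0)(2) = -6
Σ = 10
Area = |Σ|/2 = 5.
Net area = 70.5 − 5 = 65.5.

65.5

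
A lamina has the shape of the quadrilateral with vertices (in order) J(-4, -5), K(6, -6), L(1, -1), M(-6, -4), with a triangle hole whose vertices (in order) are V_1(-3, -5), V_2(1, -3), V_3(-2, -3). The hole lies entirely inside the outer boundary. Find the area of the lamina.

Outer boundary:
Apply the surveyor's formula: 2A = Σ (x_i·y_{i+1} − x_{i+1}·y_i), indices taken mod 4.
Cross-terms: 54, 0, -10, 14  ⇒  Σ = 58
Area = |Σ|/2 = 29.
Hole:
Apply the shoelace formula: 2A = Σ (x_i·y_{i+1} − x_{i+1}·y_i), indices taken mod 3.
Σ = (14) + (-9) + (1) = 6
Area = |Σ|/2 = 3.
Net area = 29 − 3 = 26.

26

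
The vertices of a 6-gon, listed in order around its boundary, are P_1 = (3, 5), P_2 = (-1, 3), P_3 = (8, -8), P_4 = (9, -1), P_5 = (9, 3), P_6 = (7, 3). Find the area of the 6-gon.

65

Apply the shoelace (surveyor's) formula: 2A = Σ (x_i·y_{i+1} − x_{i+1}·y_i), indices taken mod 6.
Cross-terms: 14, -16, 64, 36, 6, 26  ⇒  Σ = 130
Area = |Σ|/2 = 65.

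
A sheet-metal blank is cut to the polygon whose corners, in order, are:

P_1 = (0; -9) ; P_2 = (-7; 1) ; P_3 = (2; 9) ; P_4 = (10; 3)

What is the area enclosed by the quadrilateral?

Σ = (-63) + (-65) + (-84) + (-90) = -302
Area = |Σ|/2 = 151.

151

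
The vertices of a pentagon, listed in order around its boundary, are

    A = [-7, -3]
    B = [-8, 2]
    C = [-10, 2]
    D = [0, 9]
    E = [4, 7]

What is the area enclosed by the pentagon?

61.5

Apply the shoelace formula: 2A = Σ (x_i·y_{i+1} − x_{i+1}·y_i), indices taken mod 5.
Σ = (-38) + (4) + (-90) + (-36) + (37) = -123
Area = |Σ|/2 = 61.5.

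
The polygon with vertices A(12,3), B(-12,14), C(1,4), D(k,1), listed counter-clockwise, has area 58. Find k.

15

The doubled signed area Σ (x_i y_{i+1} − x_{i+1} y_i) is linear in k.
With k=0 it equals 131; the coefficient of k is -1 (from the two edges through D).
So -1·k + 131 = 2·58 = 116 ⇒ k = 15.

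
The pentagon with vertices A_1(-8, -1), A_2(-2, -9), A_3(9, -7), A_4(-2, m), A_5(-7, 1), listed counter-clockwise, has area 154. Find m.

The doubled signed area Σ (x_i y_{i+1} − x_{i+1} y_i) is linear in m.
With m=0 it equals 164; the coefficient of m is 16 (from the two edges through A_4).
So 16·m + 164 = 2·154 = 308 ⇒ m = 9.

9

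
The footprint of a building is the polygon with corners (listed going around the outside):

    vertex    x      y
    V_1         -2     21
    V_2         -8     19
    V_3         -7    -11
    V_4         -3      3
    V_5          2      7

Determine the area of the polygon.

163

Σ = (130) + (221) + (-54) + (-27) + (56) = 326
Area = |Σ|/2 = 163.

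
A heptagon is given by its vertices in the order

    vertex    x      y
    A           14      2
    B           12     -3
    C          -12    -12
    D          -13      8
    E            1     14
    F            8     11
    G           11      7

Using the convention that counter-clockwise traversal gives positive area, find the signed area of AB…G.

Apply the surveyor's formula: 2A = Σ (x_i·y_{i+1} − x_{i+1}·y_i), indices taken mod 7.
Σ = (-66) + (-180) + (-252) + (-190) + (-101) + (-65) + (-76) = -930
Signed area = Σ/2 = -465 (negative ⇒ clockwise traversal).

-465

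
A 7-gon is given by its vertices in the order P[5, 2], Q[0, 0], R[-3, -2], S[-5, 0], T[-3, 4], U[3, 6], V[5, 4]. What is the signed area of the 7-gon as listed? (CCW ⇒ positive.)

-44

Apply the shoelace formula: 2A = Σ (x_i·y_{i+1} − x_{i+1}·y_i), indices taken mod 7.
Σ = (0) + (0) + (-10) + (-20) + (-30) + (-18) + (-10) = -88
Signed area = Σ/2 = -44 (negative ⇒ clockwise traversal).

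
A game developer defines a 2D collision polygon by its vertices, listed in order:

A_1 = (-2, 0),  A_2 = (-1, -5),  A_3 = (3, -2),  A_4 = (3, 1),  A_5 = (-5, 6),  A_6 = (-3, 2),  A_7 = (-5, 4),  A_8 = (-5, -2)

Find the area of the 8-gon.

Σ = (10) + (17) + (9) + (23) + (8) + (-2) + (30) + (-4) = 91
Area = |Σ|/2 = 45.5.

45.5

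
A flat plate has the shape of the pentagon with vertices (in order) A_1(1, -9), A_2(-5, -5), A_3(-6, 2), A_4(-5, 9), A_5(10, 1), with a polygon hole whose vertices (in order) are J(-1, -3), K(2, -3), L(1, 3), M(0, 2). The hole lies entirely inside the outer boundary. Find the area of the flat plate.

Outer boundary:
Apply the shoelace (surveyor's) formula: 2A = Σ (x_i·y_{i+1} − x_{i+1}·y_i), indices taken mod 5.
Σ = (-50) + (-40) + (-44) + (-95) + (-91) = -320
Area = |Σ|/2 = 160.
Hole:
Cross-terms: 9, 9, 2, 2  ⇒  Σ = 22
Area = |Σ|/2 = 11.
Net area = 160 − 11 = 149.

149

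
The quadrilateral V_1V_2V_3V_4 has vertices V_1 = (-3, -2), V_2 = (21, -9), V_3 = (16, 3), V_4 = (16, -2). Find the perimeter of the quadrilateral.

62

|V_1V_2| = √((24)² + (-7)²) = √625 = 25
|V_2V_3| = √((-5)² + (12)²) = √169 = 13
|V_3V_4| = √((0)² + (-5)²) = √25 = 5
|V_4V_1| = √((-19)² + (0)²) = √361 = 19
Perimeter = 25 + 13 + 5 + 19 = 62.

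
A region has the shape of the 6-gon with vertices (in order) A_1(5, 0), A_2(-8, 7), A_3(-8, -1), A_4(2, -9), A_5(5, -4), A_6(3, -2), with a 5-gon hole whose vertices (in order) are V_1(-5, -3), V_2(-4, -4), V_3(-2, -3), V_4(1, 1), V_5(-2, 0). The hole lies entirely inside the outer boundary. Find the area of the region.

Outer boundary:
Σ = (35) + (64) + (74) + (37) + (2) + (10) = 222
Area = |Σ|/2 = 111.
Hole:
Σ = (8) + (4) + (1) + (2) + (6) = 21
Area = |Σ|/2 = 10.5.
Net area = 111 − 10.5 = 100.5.

100.5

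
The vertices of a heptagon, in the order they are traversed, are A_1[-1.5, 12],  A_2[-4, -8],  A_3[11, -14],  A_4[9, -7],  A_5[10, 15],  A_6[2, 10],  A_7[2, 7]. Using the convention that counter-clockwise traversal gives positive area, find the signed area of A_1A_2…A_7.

278.25

Cross-terms: 60, 144, 49, 205, 70, -6, 34.5  ⇒  Σ = 556.5
Signed area = Σ/2 = 278.25 (positive ⇒ counter-clockwise traversal).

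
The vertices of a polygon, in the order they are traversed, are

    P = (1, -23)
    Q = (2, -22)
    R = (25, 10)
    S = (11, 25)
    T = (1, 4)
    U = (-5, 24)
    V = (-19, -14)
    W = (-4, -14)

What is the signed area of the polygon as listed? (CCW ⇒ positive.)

1007

Σ = (24) + (570) + (515) + (19) + (44) + (526) + (210) + (106) = 2014
Signed area = Σ/2 = 1007 (positive ⇒ counter-clockwise traversal).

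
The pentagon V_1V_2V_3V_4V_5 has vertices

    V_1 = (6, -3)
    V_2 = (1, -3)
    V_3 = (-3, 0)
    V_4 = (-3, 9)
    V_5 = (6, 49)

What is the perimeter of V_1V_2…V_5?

112

|V_1V_2| = √((-5)² + (0)²) = √25 = 5
|V_2V_3| = √((-4)² + (3)²) = √25 = 5
|V_3V_4| = √((0)² + (9)²) = √81 = 9
|V_4V_5| = √((9)² + (40)²) = √1681 = 41
|V_5V_1| = √((0)² + (-52)²) = √2704 = 52
Perimeter = 5 + 5 + 9 + 41 + 52 = 112.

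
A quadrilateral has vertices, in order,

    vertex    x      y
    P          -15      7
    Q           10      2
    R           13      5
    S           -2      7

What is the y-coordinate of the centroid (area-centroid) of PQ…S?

Apply the shoelace (surveyor's) formula. First the cross-terms c_i = x_i·y_{i+1} − x_{i+1}·y_i:
  -100, 24, 101, 91  ⇒  2A = 116, A = 58.
Then Σ (y_i + y_{i+1})·c_i = 1754, so ȳ = 1754 / (6·58) = 877/174.

877/174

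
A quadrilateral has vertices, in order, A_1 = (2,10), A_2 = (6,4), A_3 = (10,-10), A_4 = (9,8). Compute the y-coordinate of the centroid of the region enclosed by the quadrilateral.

Apply the surveyor's formula. First the cross-terms c_i = x_i·y_{i+1} − x_{i+1}·y_i:
  -52, -100, 170, 74  ⇒  2A = 92, A = 46.
Then Σ (y_i + y_{i+1})·c_i = 864, so ȳ = 864 / (6·46) = 72/23.

72/23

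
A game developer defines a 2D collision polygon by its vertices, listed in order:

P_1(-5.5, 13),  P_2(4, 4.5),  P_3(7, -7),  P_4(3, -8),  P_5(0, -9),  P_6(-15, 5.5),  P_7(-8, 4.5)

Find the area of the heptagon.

Apply the shoelace (surveyor's) formula: 2A = Σ (x_i·y_{i+1} − x_{i+1}·y_i), indices taken mod 7.
P_1→P_2: (-5.5)(4.5) − (4)(13) = -76.75
P_2→P_3: (4)(-7) − (7)(4.5) = -59.5
P_3→P_4: (7)(-8) − (3)(-7) = -35
P_4→P_5: (3)(-9) − (0)(-8) = -27
P_5→P_6: (0)(5.5) − (-15)(-9) = -135
P_6→P_7: (-15)(4.5) − (-8)(5.5) = -23.5
P_7→P_1: (-8)(13) − (-5.5)(4.5) = -79.25
Σ = -436
Area = |Σ|/2 = 218.

218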